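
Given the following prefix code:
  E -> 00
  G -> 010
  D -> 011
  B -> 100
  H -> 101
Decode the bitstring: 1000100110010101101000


Decoding step by step:
Bits 100 -> B
Bits 010 -> G
Bits 011 -> D
Bits 00 -> E
Bits 101 -> H
Bits 011 -> D
Bits 010 -> G
Bits 00 -> E


Decoded message: BGDEHDGE


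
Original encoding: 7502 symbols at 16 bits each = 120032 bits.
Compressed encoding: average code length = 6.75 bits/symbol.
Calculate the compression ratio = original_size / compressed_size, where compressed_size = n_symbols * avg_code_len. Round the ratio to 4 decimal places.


original_size = n_symbols * orig_bits = 7502 * 16 = 120032 bits
compressed_size = n_symbols * avg_code_len = 7502 * 6.75 = 50638.5 bits
ratio = original_size / compressed_size = 120032 / 50638.5 = 2.3704

Compression ratio = 2.3704


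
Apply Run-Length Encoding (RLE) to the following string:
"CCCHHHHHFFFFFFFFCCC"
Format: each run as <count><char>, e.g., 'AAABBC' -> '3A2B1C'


Scanning runs left to right:
  i=0: run of 'C' x 3 -> '3C'
  i=3: run of 'H' x 5 -> '5H'
  i=8: run of 'F' x 8 -> '8F'
  i=16: run of 'C' x 3 -> '3C'

RLE = 3C5H8F3C


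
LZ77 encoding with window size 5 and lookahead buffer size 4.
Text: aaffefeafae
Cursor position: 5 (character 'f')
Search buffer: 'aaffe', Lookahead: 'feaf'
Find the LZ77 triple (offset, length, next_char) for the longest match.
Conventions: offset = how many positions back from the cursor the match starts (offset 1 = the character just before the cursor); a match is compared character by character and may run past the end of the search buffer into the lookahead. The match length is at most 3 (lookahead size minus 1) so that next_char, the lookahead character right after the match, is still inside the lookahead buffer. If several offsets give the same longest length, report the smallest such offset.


Try each offset into the search buffer:
  offset=1 (pos 4, char 'e'): match length 0
  offset=2 (pos 3, char 'f'): match length 2
  offset=3 (pos 2, char 'f'): match length 1
  offset=4 (pos 1, char 'a'): match length 0
  offset=5 (pos 0, char 'a'): match length 0
Longest match has length 2 at offset 2.
next_char = character at position 5 + 2 = 7 -> 'a'

Best match: offset=2, length=2 (matching 'fe' starting at position 3)
LZ77 triple: (2, 2, 'a')


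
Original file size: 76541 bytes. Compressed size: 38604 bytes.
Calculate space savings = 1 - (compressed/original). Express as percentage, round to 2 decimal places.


ratio = compressed/original = 38604/76541 = 0.504357
savings = 1 - ratio = 1 - 0.504357 = 0.495643
as a percentage: 0.495643 * 100 = 49.56%

Space savings = 1 - 38604/76541 = 49.56%


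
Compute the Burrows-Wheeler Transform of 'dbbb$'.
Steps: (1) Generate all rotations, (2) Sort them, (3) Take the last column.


Rotations (sorted):
  0: $dbbb -> last char: b
  1: b$dbb -> last char: b
  2: bb$db -> last char: b
  3: bbb$d -> last char: d
  4: dbbb$ -> last char: $


BWT = bbbd$


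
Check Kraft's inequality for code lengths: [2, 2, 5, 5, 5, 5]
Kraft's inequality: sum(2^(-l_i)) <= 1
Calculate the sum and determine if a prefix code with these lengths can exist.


Sum = 2^(-2) + 2^(-2) + 2^(-5) + 2^(-5) + 2^(-5) + 2^(-5)
    = 0.25 + 0.25 + 0.03125 + 0.03125 + 0.03125 + 0.03125
    = 20/32 = 0.625
Since 0.625 <= 1, Kraft's inequality IS satisfied.
A prefix code with these lengths CAN exist.

Kraft sum = 0.625. Satisfied.


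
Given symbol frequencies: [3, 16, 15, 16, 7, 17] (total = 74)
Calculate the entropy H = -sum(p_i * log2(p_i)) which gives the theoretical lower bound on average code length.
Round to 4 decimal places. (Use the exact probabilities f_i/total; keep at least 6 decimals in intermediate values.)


Per-symbol terms -p_i * log2(p_i) with p_i = f_i/74:
  p = 3/74 = 0.040541: log2(p) = -4.624491, -p*log2(p) = 0.187479
  p = 16/74 = 0.216216: log2(p) = -2.209453, -p*log2(p) = 0.477720
  p = 15/74 = 0.202703: log2(p) = -2.302563, -p*log2(p) = 0.466736
  p = 16/74 = 0.216216: log2(p) = -2.209453, -p*log2(p) = 0.477720
  p = 7/74 = 0.094595: log2(p) = -3.402098, -p*log2(p) = 0.321820
  p = 17/74 = 0.229730: log2(p) = -2.121991, -p*log2(p) = 0.487484
H = 0.187479 + 0.477720 + 0.466736 + 0.477720 + 0.321820 + 0.487484 = 2.418959

H = 2.419 bits/symbol


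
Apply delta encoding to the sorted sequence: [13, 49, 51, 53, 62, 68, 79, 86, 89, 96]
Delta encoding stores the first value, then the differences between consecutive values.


First value: 13
Deltas:
  49 - 13 = 36
  51 - 49 = 2
  53 - 51 = 2
  62 - 53 = 9
  68 - 62 = 6
  79 - 68 = 11
  86 - 79 = 7
  89 - 86 = 3
  96 - 89 = 7


Delta encoded: [13, 36, 2, 2, 9, 6, 11, 7, 3, 7]


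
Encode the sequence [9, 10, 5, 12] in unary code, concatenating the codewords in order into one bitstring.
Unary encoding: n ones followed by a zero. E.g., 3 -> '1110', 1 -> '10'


Encode each number as n ones followed by a terminating 0:
  9 -> 1111111110 (10 bits)
  10 -> 11111111110 (11 bits)
  5 -> 111110 (6 bits)
  12 -> 1111111111110 (13 bits)
Total length = 10 + 11 + 6 + 13 = 40 bits.

Unary([9, 10, 5, 12]) = 1111111110111111111101111101111111111110 (40 bits)


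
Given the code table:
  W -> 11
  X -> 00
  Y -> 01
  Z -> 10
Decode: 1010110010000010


Decoding:
10 -> Z
10 -> Z
11 -> W
00 -> X
10 -> Z
00 -> X
00 -> X
10 -> Z


Result: ZZWXZXXZ


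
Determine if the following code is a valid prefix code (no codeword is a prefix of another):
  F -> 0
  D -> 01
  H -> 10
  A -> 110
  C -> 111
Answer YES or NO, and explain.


Checking each pair (does one codeword prefix another?):
  F='0' vs D='01': prefix -- VIOLATION

NO -- this is NOT a valid prefix code. F (0) is a prefix of D (01).


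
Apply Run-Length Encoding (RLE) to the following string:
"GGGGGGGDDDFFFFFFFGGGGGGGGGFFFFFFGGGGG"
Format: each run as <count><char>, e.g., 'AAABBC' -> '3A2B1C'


Scanning runs left to right:
  i=0: run of 'G' x 7 -> '7G'
  i=7: run of 'D' x 3 -> '3D'
  i=10: run of 'F' x 7 -> '7F'
  i=17: run of 'G' x 9 -> '9G'
  i=26: run of 'F' x 6 -> '6F'
  i=32: run of 'G' x 5 -> '5G'

RLE = 7G3D7F9G6F5G


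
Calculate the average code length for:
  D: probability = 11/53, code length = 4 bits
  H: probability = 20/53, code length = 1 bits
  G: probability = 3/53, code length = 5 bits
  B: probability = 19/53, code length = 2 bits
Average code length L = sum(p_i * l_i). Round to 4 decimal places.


Weighted contributions p_i * l_i:
  D: (11/53) * 4 = 44/53
  H: (20/53) * 1 = 20/53
  G: (3/53) * 5 = 15/53
  B: (19/53) * 2 = 38/53
Sum = (44 + 20 + 15 + 38)/53 = 117/53

L = 117/53 = 2.2075 bits/symbol


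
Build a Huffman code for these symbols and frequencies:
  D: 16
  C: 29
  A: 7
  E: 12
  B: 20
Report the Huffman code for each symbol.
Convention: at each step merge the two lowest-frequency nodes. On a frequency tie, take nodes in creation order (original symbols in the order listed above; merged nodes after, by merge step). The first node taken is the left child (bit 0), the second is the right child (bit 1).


Huffman tree construction:
Step 1: Merge A(7) + E(12) = 19
Step 2: Merge D(16) + (A+E)(19) = 35
Step 3: Merge B(20) + C(29) = 49
Step 4: Merge (D+(A+E))(35) + (B+C)(49) = 84
Read each symbol's code off the tree from the root (left child = 0, right child = 1).

Codes:
  D: 00 (length 2)
  C: 11 (length 2)
  A: 010 (length 3)
  E: 011 (length 3)
  B: 10 (length 2)
Average code length: 187/84 = 2.2262 bits/symbol


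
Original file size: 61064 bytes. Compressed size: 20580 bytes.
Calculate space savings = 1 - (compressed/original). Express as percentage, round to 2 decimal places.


ratio = compressed/original = 20580/61064 = 0.337023
savings = 1 - ratio = 1 - 0.337023 = 0.662977
as a percentage: 0.662977 * 100 = 66.3%

Space savings = 1 - 20580/61064 = 66.3%


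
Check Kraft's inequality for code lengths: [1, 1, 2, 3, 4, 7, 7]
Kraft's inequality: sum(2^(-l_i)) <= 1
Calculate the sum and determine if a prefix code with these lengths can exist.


Sum = 2^(-1) + 2^(-1) + 2^(-2) + 2^(-3) + 2^(-4) + 2^(-7) + 2^(-7)
    = 0.5 + 0.5 + 0.25 + 0.125 + 0.0625 + 0.0078125 + 0.0078125
    = 186/128 = 1.453125
Since 1.453125 > 1, Kraft's inequality is NOT satisfied.
A prefix code with these lengths CANNOT exist.

Kraft sum = 1.453125. Not satisfied.


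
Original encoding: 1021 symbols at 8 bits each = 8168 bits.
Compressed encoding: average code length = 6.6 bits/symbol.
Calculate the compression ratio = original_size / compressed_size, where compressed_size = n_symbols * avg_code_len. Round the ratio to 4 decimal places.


original_size = n_symbols * orig_bits = 1021 * 8 = 8168 bits
compressed_size = n_symbols * avg_code_len = 1021 * 6.6 = 6738.6 bits
ratio = original_size / compressed_size = 8168 / 6738.6 = 1.2121

Compression ratio = 1.2121


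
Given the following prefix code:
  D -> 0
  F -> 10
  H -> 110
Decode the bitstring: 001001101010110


Decoding step by step:
Bits 0 -> D
Bits 0 -> D
Bits 10 -> F
Bits 0 -> D
Bits 110 -> H
Bits 10 -> F
Bits 10 -> F
Bits 110 -> H


Decoded message: DDFDHFFH


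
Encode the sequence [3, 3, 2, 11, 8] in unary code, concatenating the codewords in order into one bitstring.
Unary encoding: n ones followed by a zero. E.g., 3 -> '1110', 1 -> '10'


Encode each number as n ones followed by a terminating 0:
  3 -> 1110 (4 bits)
  3 -> 1110 (4 bits)
  2 -> 110 (3 bits)
  11 -> 111111111110 (12 bits)
  8 -> 111111110 (9 bits)
Total length = 4 + 4 + 3 + 12 + 9 = 32 bits.

Unary([3, 3, 2, 11, 8]) = 11101110110111111111110111111110 (32 bits)


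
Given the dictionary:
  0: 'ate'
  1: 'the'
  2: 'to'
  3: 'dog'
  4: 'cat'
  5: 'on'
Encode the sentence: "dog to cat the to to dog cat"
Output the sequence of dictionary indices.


Look up each word in the dictionary:
  'dog' -> 3
  'to' -> 2
  'cat' -> 4
  'the' -> 1
  'to' -> 2
  'to' -> 2
  'dog' -> 3
  'cat' -> 4

Encoded: [3, 2, 4, 1, 2, 2, 3, 4]


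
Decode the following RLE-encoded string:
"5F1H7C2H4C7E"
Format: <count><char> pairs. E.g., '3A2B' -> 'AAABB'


Expanding each <count><char> pair:
  5F -> 'FFFFF'
  1H -> 'H'
  7C -> 'CCCCCCC'
  2H -> 'HH'
  4C -> 'CCCC'
  7E -> 'EEEEEEE'

Decoded = FFFFFHCCCCCCCHHCCCCEEEEEEE


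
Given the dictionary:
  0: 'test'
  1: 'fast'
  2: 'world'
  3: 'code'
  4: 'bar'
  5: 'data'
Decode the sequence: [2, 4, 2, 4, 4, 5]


Look up each index in the dictionary:
  2 -> 'world'
  4 -> 'bar'
  2 -> 'world'
  4 -> 'bar'
  4 -> 'bar'
  5 -> 'data'

Decoded: "world bar world bar bar data"


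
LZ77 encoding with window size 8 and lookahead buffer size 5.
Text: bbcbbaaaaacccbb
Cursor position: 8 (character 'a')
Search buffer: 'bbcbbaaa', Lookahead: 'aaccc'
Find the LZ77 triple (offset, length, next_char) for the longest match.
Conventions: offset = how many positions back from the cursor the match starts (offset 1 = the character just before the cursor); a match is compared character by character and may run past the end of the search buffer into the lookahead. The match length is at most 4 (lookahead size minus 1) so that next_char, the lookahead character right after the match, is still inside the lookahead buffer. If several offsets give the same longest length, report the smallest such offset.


Try each offset into the search buffer:
  offset=1 (pos 7, char 'a'): match length 2
  offset=2 (pos 6, char 'a'): match length 2
  offset=3 (pos 5, char 'a'): match length 2
  offset=4 (pos 4, char 'b'): match length 0
  offset=5 (pos 3, char 'b'): match length 0
  offset=6 (pos 2, char 'c'): match length 0
  offset=7 (pos 1, char 'b'): match length 0
  offset=8 (pos 0, char 'b'): match length 0
Longest match has length 2, found at offsets 1, 2, 3; take the smallest, offset 1.
next_char = character at position 8 + 2 = 10 -> 'c'

Best match: offset=1, length=2 (matching 'aa' starting at position 7)
LZ77 triple: (1, 2, 'c')


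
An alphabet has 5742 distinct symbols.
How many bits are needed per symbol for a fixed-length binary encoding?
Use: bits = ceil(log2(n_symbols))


log2(5742) = 12.4873
Bracket: 2^12 = 4096 < 5742 <= 2^13 = 8192
So ceil(log2(5742)) = 13

bits = ceil(log2(5742)) = ceil(12.4873) = 13 bits


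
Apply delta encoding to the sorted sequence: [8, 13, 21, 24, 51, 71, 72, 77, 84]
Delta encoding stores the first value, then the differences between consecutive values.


First value: 8
Deltas:
  13 - 8 = 5
  21 - 13 = 8
  24 - 21 = 3
  51 - 24 = 27
  71 - 51 = 20
  72 - 71 = 1
  77 - 72 = 5
  84 - 77 = 7


Delta encoded: [8, 5, 8, 3, 27, 20, 1, 5, 7]


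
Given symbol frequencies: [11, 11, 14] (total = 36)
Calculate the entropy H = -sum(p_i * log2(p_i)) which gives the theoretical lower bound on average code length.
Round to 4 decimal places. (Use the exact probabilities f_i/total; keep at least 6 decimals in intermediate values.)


Per-symbol terms -p_i * log2(p_i) with p_i = f_i/36:
  p = 11/36 = 0.305556: log2(p) = -1.710493, -p*log2(p) = 0.522651
  p = 11/36 = 0.305556: log2(p) = -1.710493, -p*log2(p) = 0.522651
  p = 14/36 = 0.388889: log2(p) = -1.362570, -p*log2(p) = 0.529888
H = 0.522651 + 0.522651 + 0.529888 = 1.575190

H = 1.5752 bits/symbol


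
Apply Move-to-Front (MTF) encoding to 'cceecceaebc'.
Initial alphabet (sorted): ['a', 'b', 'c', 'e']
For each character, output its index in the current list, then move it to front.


MTF encoding:
'c': index 2 in ['a', 'b', 'c', 'e'] -> ['c', 'a', 'b', 'e']
'c': index 0 in ['c', 'a', 'b', 'e'] -> ['c', 'a', 'b', 'e']
'e': index 3 in ['c', 'a', 'b', 'e'] -> ['e', 'c', 'a', 'b']
'e': index 0 in ['e', 'c', 'a', 'b'] -> ['e', 'c', 'a', 'b']
'c': index 1 in ['e', 'c', 'a', 'b'] -> ['c', 'e', 'a', 'b']
'c': index 0 in ['c', 'e', 'a', 'b'] -> ['c', 'e', 'a', 'b']
'e': index 1 in ['c', 'e', 'a', 'b'] -> ['e', 'c', 'a', 'b']
'a': index 2 in ['e', 'c', 'a', 'b'] -> ['a', 'e', 'c', 'b']
'e': index 1 in ['a', 'e', 'c', 'b'] -> ['e', 'a', 'c', 'b']
'b': index 3 in ['e', 'a', 'c', 'b'] -> ['b', 'e', 'a', 'c']
'c': index 3 in ['b', 'e', 'a', 'c'] -> ['c', 'b', 'e', 'a']


Output: [2, 0, 3, 0, 1, 0, 1, 2, 1, 3, 3]


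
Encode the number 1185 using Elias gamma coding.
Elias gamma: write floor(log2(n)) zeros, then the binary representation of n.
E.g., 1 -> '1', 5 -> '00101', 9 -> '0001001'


num_bits = floor(log2(1185)) + 1 = 11
leading_zeros = num_bits - 1 = 10
binary(1185) = 10010100001

Elias gamma(1185) = '0000000000' + '10010100001' = 000000000010010100001 (21 bits)


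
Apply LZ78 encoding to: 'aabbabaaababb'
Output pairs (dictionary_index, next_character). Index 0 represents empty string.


LZ78 encoding steps:
Dictionary: {0: ''}
Step 1: w='' (idx 0), next='a' -> output (0, 'a'), add 'a' as idx 1
Step 2: w='a' (idx 1), next='b' -> output (1, 'b'), add 'ab' as idx 2
Step 3: w='' (idx 0), next='b' -> output (0, 'b'), add 'b' as idx 3
Step 4: w='ab' (idx 2), next='a' -> output (2, 'a'), add 'aba' as idx 4
Step 5: w='a' (idx 1), next='a' -> output (1, 'a'), add 'aa' as idx 5
Step 6: w='b' (idx 3), next='a' -> output (3, 'a'), add 'ba' as idx 6
Step 7: w='b' (idx 3), next='b' -> output (3, 'b'), add 'bb' as idx 7


Encoded: [(0, 'a'), (1, 'b'), (0, 'b'), (2, 'a'), (1, 'a'), (3, 'a'), (3, 'b')]


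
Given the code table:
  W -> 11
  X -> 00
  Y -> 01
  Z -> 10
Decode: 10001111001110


Decoding:
10 -> Z
00 -> X
11 -> W
11 -> W
00 -> X
11 -> W
10 -> Z


Result: ZXWWXWZ


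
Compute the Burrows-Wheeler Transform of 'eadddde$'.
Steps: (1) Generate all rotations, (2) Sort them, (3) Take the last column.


Rotations (sorted):
  0: $eadddde -> last char: e
  1: adddde$e -> last char: e
  2: dddde$ea -> last char: a
  3: ddde$ead -> last char: d
  4: dde$eadd -> last char: d
  5: de$eaddd -> last char: d
  6: e$eadddd -> last char: d
  7: eadddde$ -> last char: $


BWT = eeadddd$


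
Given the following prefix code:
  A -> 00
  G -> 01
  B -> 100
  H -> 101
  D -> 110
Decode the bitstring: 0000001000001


Decoding step by step:
Bits 00 -> A
Bits 00 -> A
Bits 00 -> A
Bits 100 -> B
Bits 00 -> A
Bits 01 -> G


Decoded message: AAABAG


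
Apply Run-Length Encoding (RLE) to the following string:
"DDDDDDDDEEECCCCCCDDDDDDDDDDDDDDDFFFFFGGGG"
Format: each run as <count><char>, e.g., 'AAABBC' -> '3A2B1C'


Scanning runs left to right:
  i=0: run of 'D' x 8 -> '8D'
  i=8: run of 'E' x 3 -> '3E'
  i=11: run of 'C' x 6 -> '6C'
  i=17: run of 'D' x 15 -> '15D'
  i=32: run of 'F' x 5 -> '5F'
  i=37: run of 'G' x 4 -> '4G'

RLE = 8D3E6C15D5F4G


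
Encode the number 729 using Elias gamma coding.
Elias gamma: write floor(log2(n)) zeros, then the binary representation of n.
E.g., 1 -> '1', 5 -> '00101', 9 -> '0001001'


num_bits = floor(log2(729)) + 1 = 10
leading_zeros = num_bits - 1 = 9
binary(729) = 1011011001

Elias gamma(729) = '000000000' + '1011011001' = 0000000001011011001 (19 bits)


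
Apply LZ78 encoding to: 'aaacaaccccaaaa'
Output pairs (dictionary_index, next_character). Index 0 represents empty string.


LZ78 encoding steps:
Dictionary: {0: ''}
Step 1: w='' (idx 0), next='a' -> output (0, 'a'), add 'a' as idx 1
Step 2: w='a' (idx 1), next='a' -> output (1, 'a'), add 'aa' as idx 2
Step 3: w='' (idx 0), next='c' -> output (0, 'c'), add 'c' as idx 3
Step 4: w='aa' (idx 2), next='c' -> output (2, 'c'), add 'aac' as idx 4
Step 5: w='c' (idx 3), next='c' -> output (3, 'c'), add 'cc' as idx 5
Step 6: w='c' (idx 3), next='a' -> output (3, 'a'), add 'ca' as idx 6
Step 7: w='aa' (idx 2), next='a' -> output (2, 'a'), add 'aaa' as idx 7


Encoded: [(0, 'a'), (1, 'a'), (0, 'c'), (2, 'c'), (3, 'c'), (3, 'a'), (2, 'a')]


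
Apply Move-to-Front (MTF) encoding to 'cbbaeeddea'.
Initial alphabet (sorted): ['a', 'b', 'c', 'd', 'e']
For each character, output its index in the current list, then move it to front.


MTF encoding:
'c': index 2 in ['a', 'b', 'c', 'd', 'e'] -> ['c', 'a', 'b', 'd', 'e']
'b': index 2 in ['c', 'a', 'b', 'd', 'e'] -> ['b', 'c', 'a', 'd', 'e']
'b': index 0 in ['b', 'c', 'a', 'd', 'e'] -> ['b', 'c', 'a', 'd', 'e']
'a': index 2 in ['b', 'c', 'a', 'd', 'e'] -> ['a', 'b', 'c', 'd', 'e']
'e': index 4 in ['a', 'b', 'c', 'd', 'e'] -> ['e', 'a', 'b', 'c', 'd']
'e': index 0 in ['e', 'a', 'b', 'c', 'd'] -> ['e', 'a', 'b', 'c', 'd']
'd': index 4 in ['e', 'a', 'b', 'c', 'd'] -> ['d', 'e', 'a', 'b', 'c']
'd': index 0 in ['d', 'e', 'a', 'b', 'c'] -> ['d', 'e', 'a', 'b', 'c']
'e': index 1 in ['d', 'e', 'a', 'b', 'c'] -> ['e', 'd', 'a', 'b', 'c']
'a': index 2 in ['e', 'd', 'a', 'b', 'c'] -> ['a', 'e', 'd', 'b', 'c']


Output: [2, 2, 0, 2, 4, 0, 4, 0, 1, 2]


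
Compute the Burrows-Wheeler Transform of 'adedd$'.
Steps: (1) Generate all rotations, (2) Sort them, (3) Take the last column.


Rotations (sorted):
  0: $adedd -> last char: d
  1: adedd$ -> last char: $
  2: d$aded -> last char: d
  3: dd$ade -> last char: e
  4: dedd$a -> last char: a
  5: edd$ad -> last char: d


BWT = d$dead


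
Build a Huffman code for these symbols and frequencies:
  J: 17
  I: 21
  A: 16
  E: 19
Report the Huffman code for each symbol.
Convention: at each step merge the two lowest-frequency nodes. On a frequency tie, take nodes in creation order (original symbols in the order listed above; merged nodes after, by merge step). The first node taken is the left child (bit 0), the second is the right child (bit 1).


Huffman tree construction:
Step 1: Merge A(16) + J(17) = 33
Step 2: Merge E(19) + I(21) = 40
Step 3: Merge (A+J)(33) + (E+I)(40) = 73
Read each symbol's code off the tree from the root (left child = 0, right child = 1).

Codes:
  J: 01 (length 2)
  I: 11 (length 2)
  A: 00 (length 2)
  E: 10 (length 2)
Average code length: 146/73 = 2.0000 bits/symbol


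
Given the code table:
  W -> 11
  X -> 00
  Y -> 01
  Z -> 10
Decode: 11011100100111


Decoding:
11 -> W
01 -> Y
11 -> W
00 -> X
10 -> Z
01 -> Y
11 -> W


Result: WYWXZYW


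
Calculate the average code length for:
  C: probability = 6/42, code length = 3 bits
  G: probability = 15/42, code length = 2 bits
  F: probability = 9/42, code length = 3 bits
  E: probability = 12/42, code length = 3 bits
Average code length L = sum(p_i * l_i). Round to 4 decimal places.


Weighted contributions p_i * l_i:
  C: (6/42) * 3 = 18/42
  G: (15/42) * 2 = 30/42
  F: (9/42) * 3 = 27/42
  E: (12/42) * 3 = 36/42
Sum = (18 + 30 + 27 + 36)/42 = 111/42

L = 111/42 = 2.6429 bits/symbol


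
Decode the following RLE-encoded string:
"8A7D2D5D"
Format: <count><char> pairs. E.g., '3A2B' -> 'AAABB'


Expanding each <count><char> pair:
  8A -> 'AAAAAAAA'
  7D -> 'DDDDDDD'
  2D -> 'DD'
  5D -> 'DDDDD'

Decoded = AAAAAAAADDDDDDDDDDDDDD


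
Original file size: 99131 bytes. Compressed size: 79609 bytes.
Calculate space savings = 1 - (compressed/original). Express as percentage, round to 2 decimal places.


ratio = compressed/original = 79609/99131 = 0.803069
savings = 1 - ratio = 1 - 0.803069 = 0.196931
as a percentage: 0.196931 * 100 = 19.69%

Space savings = 1 - 79609/99131 = 19.69%


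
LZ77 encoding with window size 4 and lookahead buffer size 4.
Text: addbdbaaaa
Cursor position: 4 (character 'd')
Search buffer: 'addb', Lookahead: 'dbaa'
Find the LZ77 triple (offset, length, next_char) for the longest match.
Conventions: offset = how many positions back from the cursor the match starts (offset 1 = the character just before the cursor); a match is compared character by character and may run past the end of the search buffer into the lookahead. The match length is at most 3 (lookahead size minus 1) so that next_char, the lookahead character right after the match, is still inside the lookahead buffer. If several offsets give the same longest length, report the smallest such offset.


Try each offset into the search buffer:
  offset=1 (pos 3, char 'b'): match length 0
  offset=2 (pos 2, char 'd'): match length 2
  offset=3 (pos 1, char 'd'): match length 1
  offset=4 (pos 0, char 'a'): match length 0
Longest match has length 2 at offset 2.
next_char = character at position 4 + 2 = 6 -> 'a'

Best match: offset=2, length=2 (matching 'db' starting at position 2)
LZ77 triple: (2, 2, 'a')


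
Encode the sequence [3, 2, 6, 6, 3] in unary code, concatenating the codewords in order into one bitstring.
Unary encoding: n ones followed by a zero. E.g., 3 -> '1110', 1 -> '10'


Encode each number as n ones followed by a terminating 0:
  3 -> 1110 (4 bits)
  2 -> 110 (3 bits)
  6 -> 1111110 (7 bits)
  6 -> 1111110 (7 bits)
  3 -> 1110 (4 bits)
Total length = 4 + 3 + 7 + 7 + 4 = 25 bits.

Unary([3, 2, 6, 6, 3]) = 1110110111111011111101110 (25 bits)


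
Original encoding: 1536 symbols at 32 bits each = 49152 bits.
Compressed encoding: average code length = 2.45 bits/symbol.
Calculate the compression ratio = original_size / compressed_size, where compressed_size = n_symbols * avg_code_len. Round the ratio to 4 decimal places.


original_size = n_symbols * orig_bits = 1536 * 32 = 49152 bits
compressed_size = n_symbols * avg_code_len = 1536 * 2.45 = 3763.2 bits
ratio = original_size / compressed_size = 49152 / 3763.2 = 13.0612

Compression ratio = 13.0612


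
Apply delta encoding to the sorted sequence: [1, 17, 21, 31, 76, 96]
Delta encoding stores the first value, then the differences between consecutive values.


First value: 1
Deltas:
  17 - 1 = 16
  21 - 17 = 4
  31 - 21 = 10
  76 - 31 = 45
  96 - 76 = 20


Delta encoded: [1, 16, 4, 10, 45, 20]


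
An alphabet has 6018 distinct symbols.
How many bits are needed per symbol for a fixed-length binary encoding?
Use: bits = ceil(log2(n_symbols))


log2(6018) = 12.5551
Bracket: 2^12 = 4096 < 6018 <= 2^13 = 8192
So ceil(log2(6018)) = 13

bits = ceil(log2(6018)) = ceil(12.5551) = 13 bits


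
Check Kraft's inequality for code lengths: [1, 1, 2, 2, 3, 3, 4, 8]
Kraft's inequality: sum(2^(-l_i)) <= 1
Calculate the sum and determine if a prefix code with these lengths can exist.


Sum = 2^(-1) + 2^(-1) + 2^(-2) + 2^(-2) + 2^(-3) + 2^(-3) + 2^(-4) + 2^(-8)
    = 0.5 + 0.5 + 0.25 + 0.25 + 0.125 + 0.125 + 0.0625 + 0.00390625
    = 465/256 = 1.81640625
Since 1.81640625 > 1, Kraft's inequality is NOT satisfied.
A prefix code with these lengths CANNOT exist.

Kraft sum = 1.81640625. Not satisfied.


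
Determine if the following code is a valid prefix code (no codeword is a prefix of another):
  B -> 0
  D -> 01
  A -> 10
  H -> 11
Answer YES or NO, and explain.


Checking each pair (does one codeword prefix another?):
  B='0' vs D='01': prefix -- VIOLATION

NO -- this is NOT a valid prefix code. B (0) is a prefix of D (01).


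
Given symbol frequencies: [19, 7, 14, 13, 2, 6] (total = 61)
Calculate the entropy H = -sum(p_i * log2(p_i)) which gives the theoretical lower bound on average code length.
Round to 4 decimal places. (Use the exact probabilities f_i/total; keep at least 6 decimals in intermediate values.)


Per-symbol terms -p_i * log2(p_i) with p_i = f_i/61:
  p = 19/61 = 0.311475: log2(p) = -1.682810, -p*log2(p) = 0.524154
  p = 7/61 = 0.114754: log2(p) = -3.123382, -p*log2(p) = 0.358421
  p = 14/61 = 0.229508: log2(p) = -2.123382, -p*log2(p) = 0.487334
  p = 13/61 = 0.213115: log2(p) = -2.230298, -p*log2(p) = 0.475309
  p = 2/61 = 0.032787: log2(p) = -4.930737, -p*log2(p) = 0.161664
  p = 6/61 = 0.098361: log2(p) = -3.345775, -p*log2(p) = 0.329093
H = 0.524154 + 0.358421 + 0.487334 + 0.475309 + 0.161664 + 0.329093 = 2.335975

H = 2.336 bits/symbol


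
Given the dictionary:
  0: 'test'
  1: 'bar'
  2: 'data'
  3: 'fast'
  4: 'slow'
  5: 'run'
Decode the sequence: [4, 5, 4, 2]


Look up each index in the dictionary:
  4 -> 'slow'
  5 -> 'run'
  4 -> 'slow'
  2 -> 'data'

Decoded: "slow run slow data"


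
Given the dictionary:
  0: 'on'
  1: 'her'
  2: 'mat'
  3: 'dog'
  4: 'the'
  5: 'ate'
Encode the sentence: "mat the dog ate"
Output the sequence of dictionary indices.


Look up each word in the dictionary:
  'mat' -> 2
  'the' -> 4
  'dog' -> 3
  'ate' -> 5

Encoded: [2, 4, 3, 5]


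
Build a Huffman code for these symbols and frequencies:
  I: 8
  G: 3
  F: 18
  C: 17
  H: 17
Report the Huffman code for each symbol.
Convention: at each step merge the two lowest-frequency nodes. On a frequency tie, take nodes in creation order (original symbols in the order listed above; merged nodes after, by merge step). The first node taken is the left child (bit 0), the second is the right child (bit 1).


Huffman tree construction:
Step 1: Merge G(3) + I(8) = 11
Step 2: Merge (G+I)(11) + C(17) = 28
Step 3: Merge H(17) + F(18) = 35
Step 4: Merge ((G+I)+C)(28) + (H+F)(35) = 63
Read each symbol's code off the tree from the root (left child = 0, right child = 1).

Codes:
  I: 001 (length 3)
  G: 000 (length 3)
  F: 11 (length 2)
  C: 01 (length 2)
  H: 10 (length 2)
Average code length: 137/63 = 2.1746 bits/symbol


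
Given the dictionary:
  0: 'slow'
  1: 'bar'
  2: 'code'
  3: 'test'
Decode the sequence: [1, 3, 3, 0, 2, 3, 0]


Look up each index in the dictionary:
  1 -> 'bar'
  3 -> 'test'
  3 -> 'test'
  0 -> 'slow'
  2 -> 'code'
  3 -> 'test'
  0 -> 'slow'

Decoded: "bar test test slow code test slow"


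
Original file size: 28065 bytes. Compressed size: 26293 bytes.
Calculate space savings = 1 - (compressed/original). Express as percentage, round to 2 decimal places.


ratio = compressed/original = 26293/28065 = 0.936861
savings = 1 - ratio = 1 - 0.936861 = 0.063139
as a percentage: 0.063139 * 100 = 6.31%

Space savings = 1 - 26293/28065 = 6.31%


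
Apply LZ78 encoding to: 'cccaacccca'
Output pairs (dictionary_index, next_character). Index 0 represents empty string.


LZ78 encoding steps:
Dictionary: {0: ''}
Step 1: w='' (idx 0), next='c' -> output (0, 'c'), add 'c' as idx 1
Step 2: w='c' (idx 1), next='c' -> output (1, 'c'), add 'cc' as idx 2
Step 3: w='' (idx 0), next='a' -> output (0, 'a'), add 'a' as idx 3
Step 4: w='a' (idx 3), next='c' -> output (3, 'c'), add 'ac' as idx 4
Step 5: w='cc' (idx 2), next='c' -> output (2, 'c'), add 'ccc' as idx 5
Step 6: w='a' (idx 3), end of input -> output (3, '')


Encoded: [(0, 'c'), (1, 'c'), (0, 'a'), (3, 'c'), (2, 'c'), (3, '')]


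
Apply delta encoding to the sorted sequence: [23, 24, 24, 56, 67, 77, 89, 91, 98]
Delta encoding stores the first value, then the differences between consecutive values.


First value: 23
Deltas:
  24 - 23 = 1
  24 - 24 = 0
  56 - 24 = 32
  67 - 56 = 11
  77 - 67 = 10
  89 - 77 = 12
  91 - 89 = 2
  98 - 91 = 7


Delta encoded: [23, 1, 0, 32, 11, 10, 12, 2, 7]


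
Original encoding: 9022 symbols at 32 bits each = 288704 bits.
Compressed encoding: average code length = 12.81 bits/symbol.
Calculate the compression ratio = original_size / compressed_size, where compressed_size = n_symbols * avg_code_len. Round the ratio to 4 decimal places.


original_size = n_symbols * orig_bits = 9022 * 32 = 288704 bits
compressed_size = n_symbols * avg_code_len = 9022 * 12.81 = 115571.82 bits
ratio = original_size / compressed_size = 288704 / 115571.82 = 2.498

Compression ratio = 2.498


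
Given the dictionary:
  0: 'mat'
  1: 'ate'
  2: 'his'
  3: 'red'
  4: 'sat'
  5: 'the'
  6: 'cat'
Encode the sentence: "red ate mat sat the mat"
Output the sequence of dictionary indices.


Look up each word in the dictionary:
  'red' -> 3
  'ate' -> 1
  'mat' -> 0
  'sat' -> 4
  'the' -> 5
  'mat' -> 0

Encoded: [3, 1, 0, 4, 5, 0]


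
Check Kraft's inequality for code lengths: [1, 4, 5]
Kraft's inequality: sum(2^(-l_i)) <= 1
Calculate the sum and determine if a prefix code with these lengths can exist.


Sum = 2^(-1) + 2^(-4) + 2^(-5)
    = 0.5 + 0.0625 + 0.03125
    = 19/32 = 0.59375
Since 0.59375 <= 1, Kraft's inequality IS satisfied.
A prefix code with these lengths CAN exist.

Kraft sum = 0.59375. Satisfied.


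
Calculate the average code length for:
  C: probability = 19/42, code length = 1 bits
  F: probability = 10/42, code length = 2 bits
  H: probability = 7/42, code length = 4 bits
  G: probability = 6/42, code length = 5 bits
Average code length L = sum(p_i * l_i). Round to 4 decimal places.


Weighted contributions p_i * l_i:
  C: (19/42) * 1 = 19/42
  F: (10/42) * 2 = 20/42
  H: (7/42) * 4 = 28/42
  G: (6/42) * 5 = 30/42
Sum = (19 + 20 + 28 + 30)/42 = 97/42

L = 97/42 = 2.3095 bits/symbol


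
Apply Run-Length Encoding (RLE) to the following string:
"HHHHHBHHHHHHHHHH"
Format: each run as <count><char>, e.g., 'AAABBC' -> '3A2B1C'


Scanning runs left to right:
  i=0: run of 'H' x 5 -> '5H'
  i=5: run of 'B' x 1 -> '1B'
  i=6: run of 'H' x 10 -> '10H'

RLE = 5H1B10H


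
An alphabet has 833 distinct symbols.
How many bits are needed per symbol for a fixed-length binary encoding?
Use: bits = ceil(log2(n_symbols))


log2(833) = 9.7022
Bracket: 2^9 = 512 < 833 <= 2^10 = 1024
So ceil(log2(833)) = 10

bits = ceil(log2(833)) = ceil(9.7022) = 10 bits


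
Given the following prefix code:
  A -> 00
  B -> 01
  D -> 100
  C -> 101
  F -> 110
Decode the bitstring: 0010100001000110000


Decoding step by step:
Bits 00 -> A
Bits 101 -> C
Bits 00 -> A
Bits 00 -> A
Bits 100 -> D
Bits 01 -> B
Bits 100 -> D
Bits 00 -> A


Decoded message: ACAADBDA


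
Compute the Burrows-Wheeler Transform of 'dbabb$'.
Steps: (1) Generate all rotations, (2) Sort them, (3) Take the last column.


Rotations (sorted):
  0: $dbabb -> last char: b
  1: abb$db -> last char: b
  2: b$dbab -> last char: b
  3: babb$d -> last char: d
  4: bb$dba -> last char: a
  5: dbabb$ -> last char: $


BWT = bbbda$


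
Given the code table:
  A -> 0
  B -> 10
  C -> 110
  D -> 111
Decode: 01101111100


Decoding:
0 -> A
110 -> C
111 -> D
110 -> C
0 -> A


Result: ACDCA


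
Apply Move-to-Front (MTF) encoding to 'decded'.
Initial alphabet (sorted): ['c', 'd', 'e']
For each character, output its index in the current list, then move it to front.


MTF encoding:
'd': index 1 in ['c', 'd', 'e'] -> ['d', 'c', 'e']
'e': index 2 in ['d', 'c', 'e'] -> ['e', 'd', 'c']
'c': index 2 in ['e', 'd', 'c'] -> ['c', 'e', 'd']
'd': index 2 in ['c', 'e', 'd'] -> ['d', 'c', 'e']
'e': index 2 in ['d', 'c', 'e'] -> ['e', 'd', 'c']
'd': index 1 in ['e', 'd', 'c'] -> ['d', 'e', 'c']


Output: [1, 2, 2, 2, 2, 1]


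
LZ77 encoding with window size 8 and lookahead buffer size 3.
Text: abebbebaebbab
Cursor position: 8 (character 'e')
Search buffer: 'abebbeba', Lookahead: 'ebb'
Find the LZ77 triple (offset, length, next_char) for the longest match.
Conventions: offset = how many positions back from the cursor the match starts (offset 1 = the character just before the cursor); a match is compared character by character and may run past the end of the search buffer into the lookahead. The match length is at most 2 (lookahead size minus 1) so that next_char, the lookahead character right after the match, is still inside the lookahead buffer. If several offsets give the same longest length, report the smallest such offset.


Try each offset into the search buffer:
  offset=1 (pos 7, char 'a'): match length 0
  offset=2 (pos 6, char 'b'): match length 0
  offset=3 (pos 5, char 'e'): match length 2
  offset=4 (pos 4, char 'b'): match length 0
  offset=5 (pos 3, char 'b'): match length 0
  offset=6 (pos 2, char 'e'): match length 2
  offset=7 (pos 1, char 'b'): match length 0
  offset=8 (pos 0, char 'a'): match length 0
Longest match has length 2, found at offsets 3, 6; take the smallest, offset 3.
next_char = character at position 8 + 2 = 10 -> 'b'

Best match: offset=3, length=2 (matching 'eb' starting at position 5)
LZ77 triple: (3, 2, 'b')


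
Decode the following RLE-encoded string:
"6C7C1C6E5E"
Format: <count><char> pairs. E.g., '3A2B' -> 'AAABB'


Expanding each <count><char> pair:
  6C -> 'CCCCCC'
  7C -> 'CCCCCCC'
  1C -> 'C'
  6E -> 'EEEEEE'
  5E -> 'EEEEE'

Decoded = CCCCCCCCCCCCCCEEEEEEEEEEE


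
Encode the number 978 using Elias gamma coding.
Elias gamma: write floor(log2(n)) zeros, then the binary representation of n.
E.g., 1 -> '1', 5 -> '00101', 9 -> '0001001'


num_bits = floor(log2(978)) + 1 = 10
leading_zeros = num_bits - 1 = 9
binary(978) = 1111010010

Elias gamma(978) = '000000000' + '1111010010' = 0000000001111010010 (19 bits)


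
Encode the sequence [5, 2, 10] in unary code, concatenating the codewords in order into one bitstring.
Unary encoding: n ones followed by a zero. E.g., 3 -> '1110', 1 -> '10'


Encode each number as n ones followed by a terminating 0:
  5 -> 111110 (6 bits)
  2 -> 110 (3 bits)
  10 -> 11111111110 (11 bits)
Total length = 6 + 3 + 11 = 20 bits.

Unary([5, 2, 10]) = 11111011011111111110 (20 bits)


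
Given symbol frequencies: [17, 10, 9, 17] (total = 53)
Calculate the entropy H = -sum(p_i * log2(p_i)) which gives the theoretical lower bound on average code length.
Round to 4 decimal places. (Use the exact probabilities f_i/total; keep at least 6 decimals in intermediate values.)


Per-symbol terms -p_i * log2(p_i) with p_i = f_i/53:
  p = 17/53 = 0.320755: log2(p) = -1.640458, -p*log2(p) = 0.526185
  p = 10/53 = 0.188679: log2(p) = -2.405992, -p*log2(p) = 0.453961
  p = 9/53 = 0.169811: log2(p) = -2.557995, -p*log2(p) = 0.434377
  p = 17/53 = 0.320755: log2(p) = -1.640458, -p*log2(p) = 0.526185
H = 0.526185 + 0.453961 + 0.434377 + 0.526185 = 1.940708

H = 1.9407 bits/symbol


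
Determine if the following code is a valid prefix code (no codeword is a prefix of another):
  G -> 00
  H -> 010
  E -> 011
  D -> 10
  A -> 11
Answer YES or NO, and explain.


Checking each pair (does one codeword prefix another?):
  G='00' vs H='010': no prefix
  G='00' vs E='011': no prefix
  G='00' vs D='10': no prefix
  G='00' vs A='11': no prefix
  H='010' vs G='00': no prefix
  H='010' vs E='011': no prefix
  H='010' vs D='10': no prefix
  H='010' vs A='11': no prefix
  E='011' vs G='00': no prefix
  E='011' vs H='010': no prefix
  E='011' vs D='10': no prefix
  E='011' vs A='11': no prefix
  D='10' vs G='00': no prefix
  D='10' vs H='010': no prefix
  D='10' vs E='011': no prefix
  D='10' vs A='11': no prefix
  A='11' vs G='00': no prefix
  A='11' vs H='010': no prefix
  A='11' vs E='011': no prefix
  A='11' vs D='10': no prefix
No violation found over all pairs.

YES -- this is a valid prefix code. No codeword is a prefix of any other codeword.


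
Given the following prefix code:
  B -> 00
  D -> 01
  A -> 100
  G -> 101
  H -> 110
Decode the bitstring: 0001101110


Decoding step by step:
Bits 00 -> B
Bits 01 -> D
Bits 101 -> G
Bits 110 -> H


Decoded message: BDGH


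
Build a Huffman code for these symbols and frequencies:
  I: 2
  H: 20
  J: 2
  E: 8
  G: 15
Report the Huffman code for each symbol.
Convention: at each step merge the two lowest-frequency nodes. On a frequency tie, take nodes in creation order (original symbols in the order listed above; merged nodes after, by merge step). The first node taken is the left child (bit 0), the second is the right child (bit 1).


Huffman tree construction:
Step 1: Merge I(2) + J(2) = 4
Step 2: Merge (I+J)(4) + E(8) = 12
Step 3: Merge ((I+J)+E)(12) + G(15) = 27
Step 4: Merge H(20) + (((I+J)+E)+G)(27) = 47
Read each symbol's code off the tree from the root (left child = 0, right child = 1).

Codes:
  I: 1000 (length 4)
  H: 0 (length 1)
  J: 1001 (length 4)
  E: 101 (length 3)
  G: 11 (length 2)
Average code length: 90/47 = 1.9149 bits/symbol


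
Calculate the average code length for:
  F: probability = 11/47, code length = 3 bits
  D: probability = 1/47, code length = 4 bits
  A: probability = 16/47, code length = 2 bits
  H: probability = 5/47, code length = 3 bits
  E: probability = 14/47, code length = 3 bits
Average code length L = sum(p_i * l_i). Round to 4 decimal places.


Weighted contributions p_i * l_i:
  F: (11/47) * 3 = 33/47
  D: (1/47) * 4 = 4/47
  A: (16/47) * 2 = 32/47
  H: (5/47) * 3 = 15/47
  E: (14/47) * 3 = 42/47
Sum = (33 + 4 + 32 + 15 + 42)/47 = 126/47

L = 126/47 = 2.6809 bits/symbol


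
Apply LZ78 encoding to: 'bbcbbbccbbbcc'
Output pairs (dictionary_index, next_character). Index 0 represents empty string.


LZ78 encoding steps:
Dictionary: {0: ''}
Step 1: w='' (idx 0), next='b' -> output (0, 'b'), add 'b' as idx 1
Step 2: w='b' (idx 1), next='c' -> output (1, 'c'), add 'bc' as idx 2
Step 3: w='b' (idx 1), next='b' -> output (1, 'b'), add 'bb' as idx 3
Step 4: w='bc' (idx 2), next='c' -> output (2, 'c'), add 'bcc' as idx 4
Step 5: w='bb' (idx 3), next='b' -> output (3, 'b'), add 'bbb' as idx 5
Step 6: w='' (idx 0), next='c' -> output (0, 'c'), add 'c' as idx 6
Step 7: w='c' (idx 6), end of input -> output (6, '')


Encoded: [(0, 'b'), (1, 'c'), (1, 'b'), (2, 'c'), (3, 'b'), (0, 'c'), (6, '')]


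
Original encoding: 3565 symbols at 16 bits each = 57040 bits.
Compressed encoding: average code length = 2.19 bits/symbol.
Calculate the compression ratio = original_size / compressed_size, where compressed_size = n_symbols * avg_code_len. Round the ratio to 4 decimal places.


original_size = n_symbols * orig_bits = 3565 * 16 = 57040 bits
compressed_size = n_symbols * avg_code_len = 3565 * 2.19 = 7807.35 bits
ratio = original_size / compressed_size = 57040 / 7807.35 = 7.3059

Compression ratio = 7.3059


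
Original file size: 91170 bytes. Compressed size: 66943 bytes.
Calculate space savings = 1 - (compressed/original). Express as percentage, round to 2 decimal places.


ratio = compressed/original = 66943/91170 = 0.734266
savings = 1 - ratio = 1 - 0.734266 = 0.265734
as a percentage: 0.265734 * 100 = 26.57%

Space savings = 1 - 66943/91170 = 26.57%


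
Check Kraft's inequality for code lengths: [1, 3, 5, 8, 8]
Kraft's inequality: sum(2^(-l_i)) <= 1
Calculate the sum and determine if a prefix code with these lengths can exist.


Sum = 2^(-1) + 2^(-3) + 2^(-5) + 2^(-8) + 2^(-8)
    = 0.5 + 0.125 + 0.03125 + 0.00390625 + 0.00390625
    = 170/256 = 0.6640625
Since 0.6640625 <= 1, Kraft's inequality IS satisfied.
A prefix code with these lengths CAN exist.

Kraft sum = 0.6640625. Satisfied.


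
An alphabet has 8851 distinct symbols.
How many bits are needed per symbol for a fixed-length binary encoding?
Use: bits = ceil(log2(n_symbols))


log2(8851) = 13.1116
Bracket: 2^13 = 8192 < 8851 <= 2^14 = 16384
So ceil(log2(8851)) = 14

bits = ceil(log2(8851)) = ceil(13.1116) = 14 bits


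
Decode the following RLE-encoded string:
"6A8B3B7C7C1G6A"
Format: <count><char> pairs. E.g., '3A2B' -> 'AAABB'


Expanding each <count><char> pair:
  6A -> 'AAAAAA'
  8B -> 'BBBBBBBB'
  3B -> 'BBB'
  7C -> 'CCCCCCC'
  7C -> 'CCCCCCC'
  1G -> 'G'
  6A -> 'AAAAAA'

Decoded = AAAAAABBBBBBBBBBBCCCCCCCCCCCCCCGAAAAAA
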